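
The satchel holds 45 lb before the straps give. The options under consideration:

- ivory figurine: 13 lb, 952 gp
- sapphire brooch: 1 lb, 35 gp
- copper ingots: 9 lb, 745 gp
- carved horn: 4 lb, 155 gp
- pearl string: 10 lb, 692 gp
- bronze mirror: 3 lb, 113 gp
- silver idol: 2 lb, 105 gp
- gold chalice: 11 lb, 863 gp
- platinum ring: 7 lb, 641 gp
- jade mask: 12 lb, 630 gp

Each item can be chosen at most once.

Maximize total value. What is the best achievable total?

3419

Best packing: ivory figurine + copper ingots + bronze mirror + silver idol + gold chalice + platinum ring — 45 lb, 3419 total.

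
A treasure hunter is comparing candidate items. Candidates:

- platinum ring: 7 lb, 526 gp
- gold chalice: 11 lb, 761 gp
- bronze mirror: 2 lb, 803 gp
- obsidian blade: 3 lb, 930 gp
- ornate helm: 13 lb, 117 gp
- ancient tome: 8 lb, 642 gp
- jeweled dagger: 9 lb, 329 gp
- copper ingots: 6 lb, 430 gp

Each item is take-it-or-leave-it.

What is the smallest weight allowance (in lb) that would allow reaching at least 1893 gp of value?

11

Need the lightest bundle worth ≥ 1893.
bronze mirror + obsidian blade + copper ingots: 2163 value at 11 lb.
No combination under 11 lb hits 1893.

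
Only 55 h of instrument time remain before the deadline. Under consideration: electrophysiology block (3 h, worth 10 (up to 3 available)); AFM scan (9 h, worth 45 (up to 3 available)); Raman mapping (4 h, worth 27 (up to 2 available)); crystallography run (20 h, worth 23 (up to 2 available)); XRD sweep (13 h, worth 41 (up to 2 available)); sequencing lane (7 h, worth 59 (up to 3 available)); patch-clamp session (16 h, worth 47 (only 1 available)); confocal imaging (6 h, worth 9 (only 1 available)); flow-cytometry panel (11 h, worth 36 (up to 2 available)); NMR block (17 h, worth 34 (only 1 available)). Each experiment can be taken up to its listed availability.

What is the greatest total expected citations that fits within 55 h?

By expected citations per h: sequencing lane 8.43, Raman mapping 6.75, AFM scan 5.00 lead.
Filling by ratio: 2×electrophysiology block + 2×AFM scan + 2×Raman mapping + 3×sequencing lane for 341, with 2 h left unused.
The 7 h tied up in electrophysiology block and Raman mapping is better spent on AFM scan — total rises to 349 (55 h).

349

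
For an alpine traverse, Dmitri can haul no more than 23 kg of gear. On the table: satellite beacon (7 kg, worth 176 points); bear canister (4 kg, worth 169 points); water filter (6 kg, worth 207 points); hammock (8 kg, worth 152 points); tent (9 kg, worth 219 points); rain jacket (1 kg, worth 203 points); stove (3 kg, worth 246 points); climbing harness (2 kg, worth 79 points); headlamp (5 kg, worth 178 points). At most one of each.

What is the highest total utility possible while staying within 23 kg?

1082

The ratio ordering already packs tightly: bear canister + water filter + rain jacket + stove + climbing harness + headlamp, 21 kg, 1082.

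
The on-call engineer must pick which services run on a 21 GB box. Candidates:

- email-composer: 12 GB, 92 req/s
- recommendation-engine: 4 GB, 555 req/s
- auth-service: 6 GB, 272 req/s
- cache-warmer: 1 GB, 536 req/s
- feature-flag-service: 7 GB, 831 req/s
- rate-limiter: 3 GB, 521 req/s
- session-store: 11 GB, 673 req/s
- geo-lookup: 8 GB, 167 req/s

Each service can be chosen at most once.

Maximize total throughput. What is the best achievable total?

2715

Density check — cache-warmer 536.00, rate-limiter 173.67, recommendation-engine 138.75 are the best per GB.
Recommendation-engine + auth-service + cache-warmer + feature-flag-service + rate-limiter uses 21 of the 21 GB and totals 2715.
Next best is recommendation-engine + cache-warmer + feature-flag-service + rate-limiter at 2443 (15 GB) — short by 272.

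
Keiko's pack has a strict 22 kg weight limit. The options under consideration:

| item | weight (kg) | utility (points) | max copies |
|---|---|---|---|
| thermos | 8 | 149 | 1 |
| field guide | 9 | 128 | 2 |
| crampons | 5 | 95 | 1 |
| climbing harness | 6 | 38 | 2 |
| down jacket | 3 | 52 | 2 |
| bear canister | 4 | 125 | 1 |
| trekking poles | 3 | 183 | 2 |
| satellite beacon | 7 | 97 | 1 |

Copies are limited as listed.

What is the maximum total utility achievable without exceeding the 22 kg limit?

692

Greedy by ratio would take crampons + 2×down jacket + bear canister + 2×trekking poles: 21 kg used, total 690.
Dropping crampons and down jacket frees 8 kg; slotting in thermos (8 kg) lifts the total to 692 at 21 kg.
No other feasible combination exceeds 692.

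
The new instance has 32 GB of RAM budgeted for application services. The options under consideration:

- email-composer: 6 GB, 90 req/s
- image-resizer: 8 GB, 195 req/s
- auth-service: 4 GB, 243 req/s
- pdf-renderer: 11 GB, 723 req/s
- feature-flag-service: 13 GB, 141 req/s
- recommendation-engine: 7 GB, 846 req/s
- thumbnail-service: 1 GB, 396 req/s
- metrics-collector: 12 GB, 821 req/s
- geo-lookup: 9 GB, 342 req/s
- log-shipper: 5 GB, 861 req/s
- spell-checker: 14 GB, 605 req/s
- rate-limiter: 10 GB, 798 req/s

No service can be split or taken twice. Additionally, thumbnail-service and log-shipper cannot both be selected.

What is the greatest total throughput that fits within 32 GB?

Taking recommendation-engine + thumbnail-service + metrics-collector + rate-limiter: 30 GB used, 2861 in throughput.
Runner-up recommendation-engine + geo-lookup + log-shipper + rate-limiter tops out at 2847.

2861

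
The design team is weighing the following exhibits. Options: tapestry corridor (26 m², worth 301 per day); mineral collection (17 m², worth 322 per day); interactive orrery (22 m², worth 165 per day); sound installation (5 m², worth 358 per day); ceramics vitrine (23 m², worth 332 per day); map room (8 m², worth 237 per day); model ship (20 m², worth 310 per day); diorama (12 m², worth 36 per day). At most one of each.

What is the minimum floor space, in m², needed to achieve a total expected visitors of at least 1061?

Need the lightest bundle worth ≥ 1061.
mineral collection + sound installation + map room + model ship reaches 1227 using 50 m².
Any bundle with less than 50 m² falls short of 1061.

50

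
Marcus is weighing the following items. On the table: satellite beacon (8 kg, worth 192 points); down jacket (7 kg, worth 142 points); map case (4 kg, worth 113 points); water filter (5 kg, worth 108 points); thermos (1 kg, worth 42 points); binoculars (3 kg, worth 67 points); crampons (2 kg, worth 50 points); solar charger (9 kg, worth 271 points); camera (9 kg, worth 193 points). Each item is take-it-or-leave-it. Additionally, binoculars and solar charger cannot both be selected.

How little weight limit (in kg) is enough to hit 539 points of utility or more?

Need the lightest bundle worth ≥ 539.
map case + water filter + crampons + solar charger reaches 542 using 20 kg.
No combination under 20 kg hits 539.

20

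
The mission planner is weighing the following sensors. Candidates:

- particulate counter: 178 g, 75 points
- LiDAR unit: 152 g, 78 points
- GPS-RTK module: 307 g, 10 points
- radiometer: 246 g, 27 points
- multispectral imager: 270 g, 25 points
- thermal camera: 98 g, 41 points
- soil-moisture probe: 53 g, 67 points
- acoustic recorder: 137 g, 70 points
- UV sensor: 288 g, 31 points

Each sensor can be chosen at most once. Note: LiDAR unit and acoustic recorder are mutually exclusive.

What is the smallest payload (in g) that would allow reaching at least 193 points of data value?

368

Look for the lowest-payload combination reaching 193.
particulate counter + soil-moisture probe + acoustic recorder: 212 data value at 368 g.
Below 368 g the best achievable stays under 193.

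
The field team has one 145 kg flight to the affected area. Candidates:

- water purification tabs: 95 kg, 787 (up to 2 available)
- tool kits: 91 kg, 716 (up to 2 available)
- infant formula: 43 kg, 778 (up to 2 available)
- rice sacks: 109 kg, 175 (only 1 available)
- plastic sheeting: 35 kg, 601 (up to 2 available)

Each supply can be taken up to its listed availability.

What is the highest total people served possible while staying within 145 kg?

2157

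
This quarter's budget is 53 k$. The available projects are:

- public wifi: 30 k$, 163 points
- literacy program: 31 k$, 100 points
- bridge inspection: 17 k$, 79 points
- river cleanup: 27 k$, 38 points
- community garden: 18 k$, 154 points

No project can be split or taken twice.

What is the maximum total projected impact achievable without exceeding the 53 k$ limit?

317

Public wifi + community garden uses 48 of the 53 k$ and totals 317.
The closest alternative, literacy program + community garden, reaches only 254.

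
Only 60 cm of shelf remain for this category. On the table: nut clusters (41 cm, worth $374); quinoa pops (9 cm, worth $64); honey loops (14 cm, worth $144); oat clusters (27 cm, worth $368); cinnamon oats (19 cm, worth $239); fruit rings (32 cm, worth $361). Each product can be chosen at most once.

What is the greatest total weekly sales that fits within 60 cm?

751

By weekly sales per cm: oat clusters 13.63, cinnamon oats 12.58, fruit rings 11.28, honey loops 10.29 lead.
Honey loops + oat clusters + cinnamon oats uses 60 of the 60 cm and totals 751.
Every other selection either busts 60 cm or fails to beat 751.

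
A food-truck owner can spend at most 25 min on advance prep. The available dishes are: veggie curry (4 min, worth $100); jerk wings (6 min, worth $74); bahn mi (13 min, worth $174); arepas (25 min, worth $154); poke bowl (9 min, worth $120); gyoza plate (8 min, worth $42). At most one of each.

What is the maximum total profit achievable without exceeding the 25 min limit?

Best packing: veggie curry + jerk wings + bahn mi — 23 min, 348 total.

348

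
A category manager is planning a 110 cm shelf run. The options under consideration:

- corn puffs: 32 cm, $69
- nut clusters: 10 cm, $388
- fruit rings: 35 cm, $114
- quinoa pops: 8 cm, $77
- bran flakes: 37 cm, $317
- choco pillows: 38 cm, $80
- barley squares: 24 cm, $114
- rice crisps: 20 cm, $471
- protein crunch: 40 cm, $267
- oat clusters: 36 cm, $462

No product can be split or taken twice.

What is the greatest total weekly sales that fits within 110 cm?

1638

The ratio heuristic lands on nut clusters + quinoa pops + barley squares + rice crisps + oat clusters (1512) but leaves 12 cm idle.
Replace quinoa pops and barley squares with bran flakes: the trade gains 126 net, giving 1638 at 103 cm.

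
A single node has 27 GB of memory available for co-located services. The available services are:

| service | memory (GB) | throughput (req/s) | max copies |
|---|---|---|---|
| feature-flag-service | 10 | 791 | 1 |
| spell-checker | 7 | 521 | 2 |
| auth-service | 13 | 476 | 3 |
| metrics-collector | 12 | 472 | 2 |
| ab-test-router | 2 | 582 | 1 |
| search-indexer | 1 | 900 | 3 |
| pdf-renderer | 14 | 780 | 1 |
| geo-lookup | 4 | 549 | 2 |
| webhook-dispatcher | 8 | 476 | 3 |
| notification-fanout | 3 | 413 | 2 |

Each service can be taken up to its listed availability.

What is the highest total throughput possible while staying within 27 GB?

Density check — search-indexer 900.00, ab-test-router 291.00, notification-fanout 137.67, geo-lookup 137.25 are the best per GB.
Taking spell-checker + ab-test-router + 3×search-indexer + 2×geo-lookup + 2×notification-fanout: 26 GB used, 5727 in throughput.
Nothing else within 27 GB beats 5727.

5727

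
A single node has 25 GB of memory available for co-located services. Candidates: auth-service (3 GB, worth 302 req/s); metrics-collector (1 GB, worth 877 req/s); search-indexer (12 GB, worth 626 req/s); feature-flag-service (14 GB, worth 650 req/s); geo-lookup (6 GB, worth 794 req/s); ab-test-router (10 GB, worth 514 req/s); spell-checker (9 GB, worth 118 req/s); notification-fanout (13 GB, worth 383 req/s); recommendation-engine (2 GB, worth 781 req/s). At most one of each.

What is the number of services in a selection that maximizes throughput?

5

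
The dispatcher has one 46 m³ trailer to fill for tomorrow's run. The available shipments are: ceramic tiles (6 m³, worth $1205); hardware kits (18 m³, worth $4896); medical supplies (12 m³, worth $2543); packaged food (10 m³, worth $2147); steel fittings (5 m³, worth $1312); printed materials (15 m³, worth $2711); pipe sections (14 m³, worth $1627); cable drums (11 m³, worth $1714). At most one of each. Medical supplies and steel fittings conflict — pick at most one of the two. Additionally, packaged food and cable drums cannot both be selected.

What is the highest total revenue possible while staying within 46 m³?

10791

Ceramic tiles + hardware kits + medical supplies + packaged food uses 46 of the 46 m³ and totals 10791.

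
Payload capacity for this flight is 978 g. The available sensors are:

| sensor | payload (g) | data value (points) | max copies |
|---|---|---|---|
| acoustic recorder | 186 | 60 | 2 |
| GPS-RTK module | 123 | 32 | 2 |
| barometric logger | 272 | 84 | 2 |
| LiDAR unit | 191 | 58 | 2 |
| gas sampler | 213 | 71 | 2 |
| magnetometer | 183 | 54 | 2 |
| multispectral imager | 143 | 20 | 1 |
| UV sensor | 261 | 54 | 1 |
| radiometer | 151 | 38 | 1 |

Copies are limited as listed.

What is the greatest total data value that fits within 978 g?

310

Taking the top-ratio sensors first gives 2×acoustic recorder + GPS-RTK module + 2×gas sampler for 294 (921 g).
Replace acoustic recorder and GPS-RTK module with 2×magnetometer: the trade gains 16 net, giving 310 at 978 g.
That's the maximum — no swap from here does better than 310.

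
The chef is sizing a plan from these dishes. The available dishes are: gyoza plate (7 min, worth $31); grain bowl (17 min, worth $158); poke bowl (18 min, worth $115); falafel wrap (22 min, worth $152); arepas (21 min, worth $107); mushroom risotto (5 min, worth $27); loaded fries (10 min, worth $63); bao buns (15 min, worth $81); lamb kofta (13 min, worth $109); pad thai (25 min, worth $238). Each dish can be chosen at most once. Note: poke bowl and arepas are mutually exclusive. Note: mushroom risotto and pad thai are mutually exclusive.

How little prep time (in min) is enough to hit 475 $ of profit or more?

Look for the lowest-prep combination reaching 475.
Taking grain bowl + lamb kofta + pad thai gives 505 (≥ 475) for 55 min.
Any bundle with less than 55 min falls short of 475.

55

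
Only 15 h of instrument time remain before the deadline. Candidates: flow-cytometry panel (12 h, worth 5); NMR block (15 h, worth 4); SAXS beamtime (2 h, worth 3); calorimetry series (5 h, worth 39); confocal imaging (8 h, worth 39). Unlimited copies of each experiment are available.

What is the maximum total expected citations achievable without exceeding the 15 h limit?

3×calorimetry series uses 15 of the 15 h and totals 117.
Nothing else within 15 h beats 117.

117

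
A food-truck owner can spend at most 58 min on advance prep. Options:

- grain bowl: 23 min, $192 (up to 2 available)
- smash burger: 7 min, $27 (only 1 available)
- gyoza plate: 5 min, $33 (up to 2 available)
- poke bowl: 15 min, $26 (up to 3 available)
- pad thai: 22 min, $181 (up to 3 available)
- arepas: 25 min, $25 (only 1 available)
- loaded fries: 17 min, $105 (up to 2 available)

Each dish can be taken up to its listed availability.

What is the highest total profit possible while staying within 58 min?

450

2×grain bowl + 2×gyoza plate uses 56 of the 58 min and totals 450.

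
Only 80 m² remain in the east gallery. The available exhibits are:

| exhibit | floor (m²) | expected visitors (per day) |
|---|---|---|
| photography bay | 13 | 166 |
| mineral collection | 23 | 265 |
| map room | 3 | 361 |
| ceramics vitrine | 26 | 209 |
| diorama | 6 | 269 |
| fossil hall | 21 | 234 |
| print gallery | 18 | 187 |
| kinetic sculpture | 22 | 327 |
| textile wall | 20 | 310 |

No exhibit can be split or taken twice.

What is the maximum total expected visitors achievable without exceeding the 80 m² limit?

1532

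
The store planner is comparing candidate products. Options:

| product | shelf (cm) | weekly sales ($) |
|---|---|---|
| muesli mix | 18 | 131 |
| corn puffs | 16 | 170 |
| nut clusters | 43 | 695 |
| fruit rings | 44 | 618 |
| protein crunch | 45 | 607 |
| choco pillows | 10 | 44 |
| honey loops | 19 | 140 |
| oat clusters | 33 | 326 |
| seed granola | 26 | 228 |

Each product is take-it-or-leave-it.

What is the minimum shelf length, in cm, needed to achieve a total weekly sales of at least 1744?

Look for the lowest-shelf combination reaching 1744.
Taking nut clusters + fruit rings + protein crunch gives 1920 (≥ 1744) for 132 cm.
Any bundle with less than 132 cm falls short of 1744.

132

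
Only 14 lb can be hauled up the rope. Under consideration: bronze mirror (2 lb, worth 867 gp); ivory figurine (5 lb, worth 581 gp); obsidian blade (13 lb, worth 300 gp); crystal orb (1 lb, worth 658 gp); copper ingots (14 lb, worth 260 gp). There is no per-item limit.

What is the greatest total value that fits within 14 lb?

9212

By value per lb: crystal orb 658.00, bronze mirror 433.50, ivory figurine 116.20 lead.
Taking 14×crystal orb: 14 lb used, 9212 in value.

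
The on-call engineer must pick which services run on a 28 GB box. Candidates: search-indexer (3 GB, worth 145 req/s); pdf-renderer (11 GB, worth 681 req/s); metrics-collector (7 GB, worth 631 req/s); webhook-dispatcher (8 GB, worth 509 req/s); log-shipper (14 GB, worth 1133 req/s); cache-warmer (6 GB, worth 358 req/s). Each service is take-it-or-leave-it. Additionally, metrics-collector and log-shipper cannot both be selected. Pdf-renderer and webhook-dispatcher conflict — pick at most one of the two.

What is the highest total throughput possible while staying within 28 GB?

Taking webhook-dispatcher + log-shipper + cache-warmer: 28 GB used, 2000 in throughput.
That's the maximum — no feasible swap from here does better than 2000.

2000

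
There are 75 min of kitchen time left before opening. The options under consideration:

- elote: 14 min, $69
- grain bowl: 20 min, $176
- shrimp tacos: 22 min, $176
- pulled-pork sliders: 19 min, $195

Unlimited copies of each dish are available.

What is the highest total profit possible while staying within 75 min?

654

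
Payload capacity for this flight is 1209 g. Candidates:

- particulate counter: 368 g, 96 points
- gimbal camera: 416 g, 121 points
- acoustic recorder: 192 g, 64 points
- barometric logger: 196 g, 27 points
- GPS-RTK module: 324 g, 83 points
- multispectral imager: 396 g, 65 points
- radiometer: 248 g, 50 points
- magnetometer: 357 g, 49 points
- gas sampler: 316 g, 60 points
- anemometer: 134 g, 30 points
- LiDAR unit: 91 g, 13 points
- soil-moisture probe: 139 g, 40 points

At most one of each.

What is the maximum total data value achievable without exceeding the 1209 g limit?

338

Taking the top-ratio sensors first gives particulate counter + gimbal camera + acoustic recorder + LiDAR unit + soil-moisture probe for 334 (1206 g).
Dropping particulate counter and LiDAR unit frees 459 g; slotting in GPS-RTK module + anemometer (458 g) lifts the total to 338 at 1205 g.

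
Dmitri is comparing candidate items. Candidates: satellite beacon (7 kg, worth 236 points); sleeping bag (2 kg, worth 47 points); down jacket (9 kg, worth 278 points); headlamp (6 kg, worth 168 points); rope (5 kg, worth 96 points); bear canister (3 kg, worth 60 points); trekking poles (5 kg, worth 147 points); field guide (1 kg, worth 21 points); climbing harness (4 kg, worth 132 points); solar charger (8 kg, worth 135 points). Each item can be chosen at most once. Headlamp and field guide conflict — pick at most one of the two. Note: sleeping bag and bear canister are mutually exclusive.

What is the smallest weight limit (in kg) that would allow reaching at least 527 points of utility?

Look for the lowest-weight combination reaching 527.
satellite beacon + down jacket + field guide reaches 535 using 17 kg.
Below 17 kg the best achievable stays under 527.

17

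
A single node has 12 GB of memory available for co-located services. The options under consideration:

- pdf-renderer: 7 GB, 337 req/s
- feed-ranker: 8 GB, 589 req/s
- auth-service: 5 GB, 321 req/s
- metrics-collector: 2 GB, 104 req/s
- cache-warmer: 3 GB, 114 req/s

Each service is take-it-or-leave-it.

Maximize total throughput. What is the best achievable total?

703

By throughput per GB: feed-ranker 73.62, auth-service 64.20, metrics-collector 52.00 lead.
Taking the top-ratio services first gives feed-ranker + metrics-collector for 693 (10 GB).
Replace metrics-collector with cache-warmer: the trade gains 10 net, giving 703 at 11 GB.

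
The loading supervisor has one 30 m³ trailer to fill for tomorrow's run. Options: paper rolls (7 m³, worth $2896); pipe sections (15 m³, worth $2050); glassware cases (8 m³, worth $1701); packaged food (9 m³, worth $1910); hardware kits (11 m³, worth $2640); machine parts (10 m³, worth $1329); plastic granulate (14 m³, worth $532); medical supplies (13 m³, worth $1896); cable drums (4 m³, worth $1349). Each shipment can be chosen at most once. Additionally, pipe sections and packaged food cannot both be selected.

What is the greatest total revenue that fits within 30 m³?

8586

Best packing: paper rolls + glassware cases + hardware kits + cable drums — 30 m³, 8586 total.
Next best is paper rolls + glassware cases + packaged food + cable drums at 7856 (28 m³) — short by 730.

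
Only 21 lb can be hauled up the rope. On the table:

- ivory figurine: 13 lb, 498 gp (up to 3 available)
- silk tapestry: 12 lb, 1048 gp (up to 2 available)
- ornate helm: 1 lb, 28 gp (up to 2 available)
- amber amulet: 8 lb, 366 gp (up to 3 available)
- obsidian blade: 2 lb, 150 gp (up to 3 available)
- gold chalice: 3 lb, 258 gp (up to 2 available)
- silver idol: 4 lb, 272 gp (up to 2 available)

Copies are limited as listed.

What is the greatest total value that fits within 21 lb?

1756

A density-first pass picks silk tapestry + ornate helm + obsidian blade + 2×gold chalice — 1742 at 21 lb.
Dropping ornate helm and gold chalice frees 4 lb; slotting in 2×obsidian blade (4 lb) lifts the total to 1756 at 21 lb.
Nothing else within 21 lb beats 1756.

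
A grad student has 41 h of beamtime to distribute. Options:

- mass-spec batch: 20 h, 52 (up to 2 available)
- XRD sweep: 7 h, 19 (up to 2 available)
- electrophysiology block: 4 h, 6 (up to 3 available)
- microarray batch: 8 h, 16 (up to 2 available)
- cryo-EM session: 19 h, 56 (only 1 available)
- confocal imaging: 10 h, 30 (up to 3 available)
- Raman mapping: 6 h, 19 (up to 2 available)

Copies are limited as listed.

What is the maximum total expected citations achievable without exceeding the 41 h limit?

Greedy by ratio would take XRD sweep + 2×confocal imaging + 2×Raman mapping: 39 h used, total 117.
The 17 h tied up in XRD sweep and confocal imaging is better spent on cryo-EM session — total rises to 124 (41 h).

124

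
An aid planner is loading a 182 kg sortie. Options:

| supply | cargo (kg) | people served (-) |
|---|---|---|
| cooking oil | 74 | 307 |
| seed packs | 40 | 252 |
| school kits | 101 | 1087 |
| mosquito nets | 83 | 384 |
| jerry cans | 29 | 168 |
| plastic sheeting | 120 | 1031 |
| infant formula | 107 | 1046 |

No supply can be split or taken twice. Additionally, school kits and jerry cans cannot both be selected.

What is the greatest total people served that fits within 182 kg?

Taking seed packs + jerry cans + infant formula: 176 kg used, 1466 in people served.
Runner-up cooking oil + school kits tops out at 1394.

1466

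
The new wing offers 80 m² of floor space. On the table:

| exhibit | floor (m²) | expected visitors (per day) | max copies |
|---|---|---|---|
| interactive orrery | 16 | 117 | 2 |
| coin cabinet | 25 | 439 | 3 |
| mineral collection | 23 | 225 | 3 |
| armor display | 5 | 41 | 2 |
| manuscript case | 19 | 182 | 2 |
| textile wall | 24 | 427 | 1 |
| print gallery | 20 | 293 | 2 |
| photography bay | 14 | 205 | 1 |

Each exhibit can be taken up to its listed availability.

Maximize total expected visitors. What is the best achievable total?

1358

Taking the top-ratio exhibits first gives 2×coin cabinet + armor display + textile wall for 1346 (79 m²).
The 24 m² tied up in textile wall is better spent on coin cabinet — total rises to 1358 (80 m²).
Every other selection either busts 80 m² or exceeds an availability limit or fails to beat 1358.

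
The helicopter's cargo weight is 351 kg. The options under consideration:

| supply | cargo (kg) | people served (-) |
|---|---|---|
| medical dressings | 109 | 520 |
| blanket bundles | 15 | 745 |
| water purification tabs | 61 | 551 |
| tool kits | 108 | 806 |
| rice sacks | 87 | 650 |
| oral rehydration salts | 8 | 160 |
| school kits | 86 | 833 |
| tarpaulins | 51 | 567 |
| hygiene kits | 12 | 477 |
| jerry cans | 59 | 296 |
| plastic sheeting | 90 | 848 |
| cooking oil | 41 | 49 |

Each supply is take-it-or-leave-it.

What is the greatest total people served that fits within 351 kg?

Filling by ratio: blanket bundles + water purification tabs + oral rehydration salts + school kits + tarpaulins + hygiene kits + plastic sheeting for 4181, with 28 kg left unused.
Replace water purification tabs with rice sacks: the trade gains 99 net, giving 4280 at 349 kg.

4280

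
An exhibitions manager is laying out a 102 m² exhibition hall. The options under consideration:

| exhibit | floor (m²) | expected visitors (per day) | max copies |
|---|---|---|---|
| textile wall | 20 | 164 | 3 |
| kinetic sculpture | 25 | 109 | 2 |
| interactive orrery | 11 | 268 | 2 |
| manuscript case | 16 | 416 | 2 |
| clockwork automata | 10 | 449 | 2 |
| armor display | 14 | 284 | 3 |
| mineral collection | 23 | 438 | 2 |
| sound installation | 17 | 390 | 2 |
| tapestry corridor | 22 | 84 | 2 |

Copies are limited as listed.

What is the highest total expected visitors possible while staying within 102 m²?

2834

Filling by ratio: 2×interactive orrery + 2×manuscript case + 2×clockwork automata + sound installation for 2656, with 11 m² left unused.
Dropping sound installation frees 17 m²; slotting in 2×armor display (28 m²) lifts the total to 2834 at 102 m².
Nothing else within 102 m² beats 2834.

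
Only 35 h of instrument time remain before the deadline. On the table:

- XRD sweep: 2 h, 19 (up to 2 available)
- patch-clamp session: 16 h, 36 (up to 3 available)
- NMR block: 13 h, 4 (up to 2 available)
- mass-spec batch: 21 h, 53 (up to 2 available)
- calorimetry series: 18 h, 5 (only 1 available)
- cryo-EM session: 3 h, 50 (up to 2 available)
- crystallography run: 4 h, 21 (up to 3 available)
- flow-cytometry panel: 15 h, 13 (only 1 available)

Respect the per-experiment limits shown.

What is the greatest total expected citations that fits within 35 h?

216

Greedy by ratio would take 2×XRD sweep + NMR block + 2×cryo-EM session + 3×crystallography run: 35 h used, total 205.
Replace NMR block and crystallography run with patch-clamp session: the trade gains 11 net, giving 216 at 34 h.
Every other selection either busts 35 h or exceeds an availability limit or fails to beat 216.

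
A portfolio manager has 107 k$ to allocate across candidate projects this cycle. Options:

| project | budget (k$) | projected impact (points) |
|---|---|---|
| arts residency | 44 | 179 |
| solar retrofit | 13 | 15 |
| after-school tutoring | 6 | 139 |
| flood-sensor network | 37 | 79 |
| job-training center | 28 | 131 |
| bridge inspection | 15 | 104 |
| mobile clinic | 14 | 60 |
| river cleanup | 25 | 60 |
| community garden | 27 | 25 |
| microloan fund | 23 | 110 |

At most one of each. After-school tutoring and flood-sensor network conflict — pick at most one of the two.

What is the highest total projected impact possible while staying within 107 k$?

Density check — after-school tutoring 23.17, bridge inspection 6.93, microloan fund 4.78 are the best per k$.
A density-first pass picks solar retrofit + after-school tutoring + job-training center + bridge inspection + mobile clinic + microloan fund — 559 at 99 k$.
Dropping solar retrofit and microloan fund frees 36 k$; slotting in arts residency (44 k$) lifts the total to 613 at 107 k$.
The closest alternative, arts residency + after-school tutoring + bridge inspection + mobile clinic + microloan fund, reaches only 592.

613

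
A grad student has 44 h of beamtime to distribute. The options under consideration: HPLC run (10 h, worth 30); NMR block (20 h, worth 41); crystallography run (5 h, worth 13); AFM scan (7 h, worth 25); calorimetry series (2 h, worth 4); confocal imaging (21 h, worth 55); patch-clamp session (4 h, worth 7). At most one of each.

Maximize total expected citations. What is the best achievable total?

By expected citations per h: AFM scan 3.57, HPLC run 3.00, confocal imaging 2.62 lead.
Best packing: HPLC run + crystallography run + AFM scan + confocal imaging — 43 h, 123 total.
Next best is HPLC run + AFM scan + calorimetry series + confocal imaging + patch-clamp session at 121 (44 h) — short by 2.

123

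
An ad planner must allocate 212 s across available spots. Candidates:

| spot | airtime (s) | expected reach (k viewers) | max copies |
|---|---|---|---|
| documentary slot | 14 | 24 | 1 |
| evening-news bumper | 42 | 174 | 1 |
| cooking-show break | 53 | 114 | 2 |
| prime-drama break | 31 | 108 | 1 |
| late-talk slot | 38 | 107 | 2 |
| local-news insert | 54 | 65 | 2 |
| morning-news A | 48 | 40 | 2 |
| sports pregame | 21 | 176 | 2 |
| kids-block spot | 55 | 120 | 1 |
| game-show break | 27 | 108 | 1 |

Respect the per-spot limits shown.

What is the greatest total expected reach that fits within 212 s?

Greedy by ratio would take documentary slot + evening-news bumper + prime-drama break + late-talk slot + 2×sports pregame + game-show break: 194 s used, total 873.
Dropping late-talk slot frees 38 s; slotting in kids-block spot (55 s) lifts the total to 886 at 211 s.

886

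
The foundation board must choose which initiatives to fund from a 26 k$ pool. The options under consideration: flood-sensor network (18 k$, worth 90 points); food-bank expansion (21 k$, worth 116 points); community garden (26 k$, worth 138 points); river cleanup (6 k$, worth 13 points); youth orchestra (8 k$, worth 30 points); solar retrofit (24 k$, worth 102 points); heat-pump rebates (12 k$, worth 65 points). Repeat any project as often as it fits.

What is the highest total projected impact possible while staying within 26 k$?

By projected impact per k$: food-bank expansion 5.52, heat-pump rebates 5.42, community garden 5.31, flood-sensor network 5.00 lead.
The ratio heuristic lands on food-bank expansion (116) but leaves 5 k$ idle.
Dropping food-bank expansion frees 21 k$; slotting in community garden (26 k$) lifts the total to 138 at 26 k$.

138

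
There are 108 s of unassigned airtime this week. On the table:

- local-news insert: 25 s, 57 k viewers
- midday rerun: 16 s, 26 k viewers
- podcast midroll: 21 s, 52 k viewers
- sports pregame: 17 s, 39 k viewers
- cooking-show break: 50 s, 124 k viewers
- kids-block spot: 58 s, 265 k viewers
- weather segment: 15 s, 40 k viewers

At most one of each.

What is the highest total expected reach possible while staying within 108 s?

Greedy by ratio would take podcast midroll + kids-block spot + weather segment: 94 s used, total 357.
The 36 s tied up in podcast midroll and weather segment is better spent on cooking-show break — total rises to 389 (108 s).
The closest alternative, local-news insert + podcast midroll + kids-block spot, reaches only 374.

389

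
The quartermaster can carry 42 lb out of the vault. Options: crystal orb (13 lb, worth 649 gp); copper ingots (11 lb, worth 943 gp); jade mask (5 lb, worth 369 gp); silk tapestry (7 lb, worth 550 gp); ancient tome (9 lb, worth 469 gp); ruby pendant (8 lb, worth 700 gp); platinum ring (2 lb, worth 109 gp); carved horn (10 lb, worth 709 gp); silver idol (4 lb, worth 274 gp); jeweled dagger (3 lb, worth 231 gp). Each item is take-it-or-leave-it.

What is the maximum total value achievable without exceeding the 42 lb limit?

3285

Density check — ruby pendant 87.50, copper ingots 85.73, silk tapestry 78.57 are the best per lb.
Greedy by ratio would take copper ingots + jade mask + silk tapestry + ruby pendant + platinum ring + silver idol + jeweled dagger: 40 lb used, total 3176.
Replace jade mask and jeweled dagger with carved horn: the trade gains 109 net, giving 3285 at 42 lb.
An exhaustive check of the 1024 subsets confirms 3285.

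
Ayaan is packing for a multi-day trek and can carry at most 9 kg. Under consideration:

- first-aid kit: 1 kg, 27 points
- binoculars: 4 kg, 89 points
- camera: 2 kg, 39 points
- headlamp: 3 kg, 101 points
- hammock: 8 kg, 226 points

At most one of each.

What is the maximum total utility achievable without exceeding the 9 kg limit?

253

The ratio heuristic lands on first-aid kit + binoculars + headlamp (217) but leaves 1 kg idle.
Replace binoculars and headlamp with hammock: the trade gains 36 net, giving 253 at 9 kg.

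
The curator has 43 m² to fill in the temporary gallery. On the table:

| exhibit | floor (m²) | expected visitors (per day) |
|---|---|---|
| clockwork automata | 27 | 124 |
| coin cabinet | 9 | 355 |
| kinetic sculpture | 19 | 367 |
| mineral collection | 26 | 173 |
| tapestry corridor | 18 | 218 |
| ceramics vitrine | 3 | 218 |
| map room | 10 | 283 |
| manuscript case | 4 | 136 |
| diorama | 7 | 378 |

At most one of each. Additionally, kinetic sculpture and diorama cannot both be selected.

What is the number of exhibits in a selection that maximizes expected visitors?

5

The maximum expected visitors within 43 m² is 1370.
For example coin cabinet + ceramics vitrine + map room + manuscript case + diorama achieves it, using 33 m².
All optima have 5 exhibits.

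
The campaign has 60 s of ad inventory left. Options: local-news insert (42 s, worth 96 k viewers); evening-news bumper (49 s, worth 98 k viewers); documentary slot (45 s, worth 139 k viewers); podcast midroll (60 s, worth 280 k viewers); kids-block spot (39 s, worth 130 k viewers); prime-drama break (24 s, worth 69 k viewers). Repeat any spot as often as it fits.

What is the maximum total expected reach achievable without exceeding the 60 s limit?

Density check — podcast midroll 4.67, kids-block spot 3.33, documentary slot 3.09 are the best per s.
Best packing: podcast midroll — 60 s, 280 total.
Nothing else within 60 s beats 280.

280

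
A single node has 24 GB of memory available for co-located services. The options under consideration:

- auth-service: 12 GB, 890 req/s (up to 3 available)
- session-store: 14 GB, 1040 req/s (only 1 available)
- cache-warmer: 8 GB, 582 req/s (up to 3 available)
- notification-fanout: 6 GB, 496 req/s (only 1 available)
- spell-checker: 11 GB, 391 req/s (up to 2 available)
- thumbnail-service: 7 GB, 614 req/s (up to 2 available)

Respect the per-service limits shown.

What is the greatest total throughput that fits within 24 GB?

Density check — thumbnail-service 87.71, notification-fanout 82.67, session-store 74.29, auth-service 74.17 are the best per GB.
A density-first pass picks notification-fanout + 2×thumbnail-service — 1724 at 20 GB.
Dropping notification-fanout frees 6 GB; slotting in cache-warmer (8 GB) lifts the total to 1810 at 22 GB.
Every other selection either busts 24 GB or exceeds an availability limit or fails to beat 1810.

1810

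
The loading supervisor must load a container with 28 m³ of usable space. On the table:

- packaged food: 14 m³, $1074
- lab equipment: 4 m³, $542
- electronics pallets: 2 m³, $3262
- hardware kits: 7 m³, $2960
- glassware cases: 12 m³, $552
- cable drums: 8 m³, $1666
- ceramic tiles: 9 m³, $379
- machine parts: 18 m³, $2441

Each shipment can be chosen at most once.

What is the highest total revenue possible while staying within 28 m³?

8663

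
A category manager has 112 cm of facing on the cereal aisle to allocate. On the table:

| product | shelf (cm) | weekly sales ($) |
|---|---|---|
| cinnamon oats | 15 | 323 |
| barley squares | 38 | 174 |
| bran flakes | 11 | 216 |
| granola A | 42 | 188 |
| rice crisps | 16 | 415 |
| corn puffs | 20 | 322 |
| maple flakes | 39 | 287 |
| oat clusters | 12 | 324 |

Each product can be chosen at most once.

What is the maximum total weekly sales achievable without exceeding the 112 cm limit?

1774

Taking cinnamon oats + barley squares + bran flakes + rice crisps + corn puffs + oat clusters: 112 cm used, 1774 in weekly sales.
No other feasible combination exceeds 1774.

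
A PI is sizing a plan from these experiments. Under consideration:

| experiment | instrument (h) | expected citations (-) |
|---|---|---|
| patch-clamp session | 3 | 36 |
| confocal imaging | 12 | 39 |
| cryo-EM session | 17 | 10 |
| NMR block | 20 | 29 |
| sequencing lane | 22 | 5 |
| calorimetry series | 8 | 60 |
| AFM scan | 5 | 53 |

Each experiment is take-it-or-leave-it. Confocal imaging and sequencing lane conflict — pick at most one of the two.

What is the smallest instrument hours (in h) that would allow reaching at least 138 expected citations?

Look for the lowest-instrument combination reaching 138.
patch-clamp session + calorimetry series + AFM scan reaches 149 using 16 h.
Below 16 h the best achievable stays under 138.

16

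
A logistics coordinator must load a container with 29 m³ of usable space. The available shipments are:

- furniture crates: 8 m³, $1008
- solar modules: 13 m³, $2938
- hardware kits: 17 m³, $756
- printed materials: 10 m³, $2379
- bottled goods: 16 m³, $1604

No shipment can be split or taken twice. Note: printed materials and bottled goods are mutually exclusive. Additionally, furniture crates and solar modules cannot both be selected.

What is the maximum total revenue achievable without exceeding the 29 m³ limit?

5317

Best packing: solar modules + printed materials — 23 m³, 5317 total.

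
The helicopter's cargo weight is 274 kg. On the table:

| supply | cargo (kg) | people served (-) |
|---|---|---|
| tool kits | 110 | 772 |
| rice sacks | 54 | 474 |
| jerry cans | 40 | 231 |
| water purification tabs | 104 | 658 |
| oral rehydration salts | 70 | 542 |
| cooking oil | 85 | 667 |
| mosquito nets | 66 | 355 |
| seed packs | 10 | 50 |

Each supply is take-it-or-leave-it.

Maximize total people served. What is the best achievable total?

The ratio heuristic lands on rice sacks + jerry cans + oral rehydration salts + cooking oil + seed packs (1964) but leaves 15 kg idle.
The 95 kg tied up in cooking oil and seed packs is better spent on tool kits — total rises to 2019 (274 kg).

2019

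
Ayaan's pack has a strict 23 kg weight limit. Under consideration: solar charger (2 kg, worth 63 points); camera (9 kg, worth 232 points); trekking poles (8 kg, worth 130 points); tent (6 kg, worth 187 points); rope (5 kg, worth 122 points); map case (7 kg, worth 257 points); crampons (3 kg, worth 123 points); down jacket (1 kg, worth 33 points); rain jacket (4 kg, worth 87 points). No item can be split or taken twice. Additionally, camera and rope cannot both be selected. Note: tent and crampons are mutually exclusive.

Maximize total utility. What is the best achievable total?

Camera + tent + map case + down jacket uses 23 of the 23 kg and totals 709.
Runner-up solar charger + camera + map case + crampons + down jacket tops out at 708.

709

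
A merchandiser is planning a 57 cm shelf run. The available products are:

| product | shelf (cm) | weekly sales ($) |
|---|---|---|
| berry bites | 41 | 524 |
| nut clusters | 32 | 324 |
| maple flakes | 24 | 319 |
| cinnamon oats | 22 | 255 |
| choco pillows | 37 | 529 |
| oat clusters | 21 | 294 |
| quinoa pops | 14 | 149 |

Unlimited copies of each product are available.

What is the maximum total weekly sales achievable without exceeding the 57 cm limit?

Greedy by ratio would take choco pillows + quinoa pops: 51 cm used, total 678.
Dropping choco pillows frees 37 cm; slotting in 2×oat clusters (42 cm) lifts the total to 737 at 56 cm.
The spare 1 cm is too small for any remaining product, and no exchange beats 737.

737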